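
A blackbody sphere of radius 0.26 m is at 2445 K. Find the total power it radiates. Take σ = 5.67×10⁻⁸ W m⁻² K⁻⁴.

A = 4πr² = 4π × (0.26)² = 0.849 m².
P = σAT⁴ = 5.67×10⁻⁸ × 0.849 × (2445)⁴ = 5.67×10⁻⁸ × 0.849 × 3.57×10^13.
P = 1.72×10^6 W.

P ≈ 1.72×10^6 W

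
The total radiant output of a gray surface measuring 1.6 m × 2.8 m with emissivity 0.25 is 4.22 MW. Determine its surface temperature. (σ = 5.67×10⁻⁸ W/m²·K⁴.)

A = 1.6 × 2.8 = 4.48 m².
From P = εσAT⁴, T = (P / εσA)^(1/4) = (4.22×10^6 / (0.25 × 5.67×10⁻⁸ × 4.48))^(1/4).
T = (6.65×10^13)^(1/4) = 2860 K.

T ≈ 2860 K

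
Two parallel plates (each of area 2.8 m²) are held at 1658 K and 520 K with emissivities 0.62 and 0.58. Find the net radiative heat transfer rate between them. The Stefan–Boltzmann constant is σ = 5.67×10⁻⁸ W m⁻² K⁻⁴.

Q ≈ 5.08×10^5 W

For two large parallel gray plates, q = σ(T₁⁴ − T₂⁴) / (1/ε₁ + 1/ε₂ − 1).
1/ε₁ + 1/ε₂ − 1 = 1/0.62 + 1/0.58 − 1 = 2.337.
T₁⁴ − T₂⁴ = 7.56×10^12 − 7.31×10^10 = 7.48×10^12 K⁴.
q = 5.67×10⁻⁸ × 7.48×10^12 / 2.337 = 1.82×10^5 W/m².
Q = q·A = 1.82×10^5 × 2.8 = 5.08×10^5 W.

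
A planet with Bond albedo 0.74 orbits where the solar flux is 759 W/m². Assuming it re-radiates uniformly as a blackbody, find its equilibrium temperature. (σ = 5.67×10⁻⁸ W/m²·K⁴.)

T ≈ 172 K

Power absorbed = (1−a)S·πR²; power emitted = 4πR²σT⁴. Equating and cancelling πR²:
T = ((1−a)S / 4σ)^(1/4) = (197 / (4 × 5.67×10⁻⁸))^(1/4) = (8.70×10^8)^(1/4).
T = 172 K.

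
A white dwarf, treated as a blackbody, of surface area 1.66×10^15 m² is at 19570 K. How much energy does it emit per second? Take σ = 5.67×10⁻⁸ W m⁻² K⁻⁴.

P = σAT⁴ = 5.67×10⁻⁸ × 1.66×10^15 × (19570)⁴ = 5.67×10⁻⁸ × 1.66×10^15 × 1.47×10^17.
P = 1.38×10^25 W.

P ≈ 1.38×10^25 W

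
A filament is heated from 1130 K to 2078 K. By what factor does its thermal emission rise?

P ∝ T⁴, so the ratio is (2078/1130)⁴ = (1.839)⁴ = 11.4.

ratio ≈ 11.4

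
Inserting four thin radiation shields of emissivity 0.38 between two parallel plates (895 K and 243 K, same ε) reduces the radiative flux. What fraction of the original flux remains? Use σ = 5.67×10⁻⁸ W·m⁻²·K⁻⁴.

ratio ≈ 0.200

With N identical shields there are N+1 = 5 gaps in series, each with the same radiative resistance, so the flux falls to 1/(N+1) of its unshielded value.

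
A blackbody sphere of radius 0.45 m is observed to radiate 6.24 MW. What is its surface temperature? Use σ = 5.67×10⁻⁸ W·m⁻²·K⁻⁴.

T ≈ 2560 K

A = 4πr² = 4π × (0.45)² = 2.54 m².
From P = σAT⁴, T = (P / σA)^(1/4) = (6.24×10^6 / (5.67×10⁻⁸ × 2.54))^(1/4).
T = (4.32×10^13)^(1/4) = 2560 K.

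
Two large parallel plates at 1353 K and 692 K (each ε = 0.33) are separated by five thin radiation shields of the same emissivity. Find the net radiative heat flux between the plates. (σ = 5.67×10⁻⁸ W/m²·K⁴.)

Each of the 6 gaps contributes resistance (2/ε − 1) = 2/0.33 − 1 = 5.061; total = 30.36.
q = σ(T₁⁴ − T₂⁴) / 30.36 = 5.67×10⁻⁸ × 3.12×10^12 / 30.36 = 5830 W/m².

q ≈ 5830 W/m²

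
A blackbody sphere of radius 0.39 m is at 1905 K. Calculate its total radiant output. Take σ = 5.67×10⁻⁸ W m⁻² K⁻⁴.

A = 4πr² = 4π × (0.39)² = 1.91 m².
P = σAT⁴ = 5.67×10⁻⁸ × 1.91 × (1905)⁴ = 5.67×10⁻⁸ × 1.91 × 1.32×10^13.
P = 1.43×10^6 W.

P ≈ 1.43×10^6 W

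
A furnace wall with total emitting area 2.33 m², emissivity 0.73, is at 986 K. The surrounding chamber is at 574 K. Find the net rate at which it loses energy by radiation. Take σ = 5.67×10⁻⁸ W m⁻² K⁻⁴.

Q ≈ 80700 W

Q = εσA(T⁴ − T_s⁴). T⁴ − T_s⁴ = (986)⁴ − (574)⁴ = 9.45×10^11 − 1.09×10^11 = 8.37×10^11 K⁴.
Q = 0.73 × 5.67×10⁻⁸ × 2.33 × 8.37×10^11 = 80700 W.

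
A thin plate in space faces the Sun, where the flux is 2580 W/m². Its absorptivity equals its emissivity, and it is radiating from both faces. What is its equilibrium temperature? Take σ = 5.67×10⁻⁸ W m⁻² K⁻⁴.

Absorbed flux αS = emitted flux 2εσT⁴ per unit area; with α = ε this gives T = (S/2σ)^(1/4).
T = (2580 / (2 × 5.67×10⁻⁸))^(1/4) = (2.28×10^10)^(1/4).
T = 388 K.

T ≈ 388 K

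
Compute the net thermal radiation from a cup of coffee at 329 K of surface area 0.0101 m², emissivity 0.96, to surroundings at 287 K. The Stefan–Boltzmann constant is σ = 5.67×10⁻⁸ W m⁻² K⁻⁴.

Q = εσA(T⁴ − T_s⁴). T⁴ − T_s⁴ = (329)⁴ − (287)⁴ = 1.17×10^10 − 6.78×10^9 = 4.93×10^9 K⁴.
Q = 0.96 × 5.67×10⁻⁸ × 0.0101 × 4.93×10^9 = 2.71 W.

Q ≈ 2.71 W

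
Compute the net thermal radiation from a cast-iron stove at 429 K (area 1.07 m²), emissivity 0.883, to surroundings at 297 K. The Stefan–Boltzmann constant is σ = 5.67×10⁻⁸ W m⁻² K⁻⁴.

Q ≈ 1400 W

Q = εσA(T⁴ − T_s⁴). T⁴ − T_s⁴ = (429)⁴ − (297)⁴ = 3.39×10^10 − 7.78×10^9 = 2.61×10^10 K⁴.
Q = 0.883 × 5.67×10⁻⁸ × 1.07 × 2.61×10^10 = 1400 W.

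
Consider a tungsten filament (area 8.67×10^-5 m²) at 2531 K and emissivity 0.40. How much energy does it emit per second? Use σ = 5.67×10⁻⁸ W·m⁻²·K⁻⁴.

P ≈ 80.7 W

Stefan–Boltzmann: P = εσAT⁴ = 0.40 × 5.67×10⁻⁸ × 8.67×10^-5 × (2531)⁴ = 0.40 × 5.67×10⁻⁸ × 8.67×10^-5 × 4.10×10^13.
P = 80.7 W.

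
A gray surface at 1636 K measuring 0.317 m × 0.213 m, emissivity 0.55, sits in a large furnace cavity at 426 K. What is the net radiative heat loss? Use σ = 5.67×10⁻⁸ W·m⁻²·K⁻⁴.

Q ≈ 15000 W

A = 0.317 × 0.213 = 0.0675 m².
Q = εσA(T⁴ − T_s⁴). T⁴ − T_s⁴ = (1636)⁴ − (426)⁴ = 7.16×10^12 − 3.29×10^10 = 7.13×10^12 K⁴.
Q = 0.55 × 5.67×10⁻⁸ × 0.0675 × 7.13×10^12 = 15000 W.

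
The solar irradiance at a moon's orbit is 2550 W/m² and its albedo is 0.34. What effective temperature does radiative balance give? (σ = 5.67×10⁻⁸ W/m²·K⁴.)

Power absorbed = (1−a)S·πR²; power emitted = 4πR²σT⁴. Equating and cancelling πR²:
T = ((1−a)S / 4σ)^(1/4) = (1680 / (4 × 5.67×10⁻⁸))^(1/4) = (7.42×10^9)^(1/4).
T = 294 K.

T ≈ 294 K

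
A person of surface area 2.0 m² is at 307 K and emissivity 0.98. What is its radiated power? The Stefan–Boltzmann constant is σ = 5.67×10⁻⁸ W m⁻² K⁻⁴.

P ≈ 987 W

P = εσAT⁴ = 0.98 × 5.67×10⁻⁸ × 2.00 × (307)⁴ = 0.98 × 5.67×10⁻⁸ × 2.00 × 8.88×10^9.
P = 987 W.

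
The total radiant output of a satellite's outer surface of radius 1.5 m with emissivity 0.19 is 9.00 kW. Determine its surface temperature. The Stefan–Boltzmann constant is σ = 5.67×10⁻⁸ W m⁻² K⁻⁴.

A = 4πr² = 4π × (1.5)² = 28.3 m².
From P = εσAT⁴, T = (P / εσA)^(1/4) = (9000 / (0.19 × 5.67×10⁻⁸ × 28.3))^(1/4).
T = (2.95×10^10)^(1/4) = 415 K.

T ≈ 415 K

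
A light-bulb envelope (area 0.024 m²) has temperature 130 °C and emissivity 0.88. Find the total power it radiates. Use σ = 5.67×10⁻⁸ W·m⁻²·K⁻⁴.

P ≈ 31.6 W

130 °C = 403 K.
P = εσAT⁴ = 0.88 × 5.67×10⁻⁸ × 0.0240 × (403)⁴ = 0.88 × 5.67×10⁻⁸ × 0.0240 × 2.64×10^10.
P = 31.6 W.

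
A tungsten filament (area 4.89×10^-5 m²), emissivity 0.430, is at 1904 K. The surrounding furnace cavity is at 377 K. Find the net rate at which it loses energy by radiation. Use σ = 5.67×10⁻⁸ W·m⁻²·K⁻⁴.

Q ≈ 15.6 W

Q = εσA(T⁴ − T_s⁴). T⁴ − T_s⁴ = (1904)⁴ − (377)⁴ = 1.31×10^13 − 2.02×10^10 = 1.31×10^13 K⁴.
Q = 0.430 × 5.67×10⁻⁸ × 4.89×10^-5 × 1.31×10^13 = 15.6 W.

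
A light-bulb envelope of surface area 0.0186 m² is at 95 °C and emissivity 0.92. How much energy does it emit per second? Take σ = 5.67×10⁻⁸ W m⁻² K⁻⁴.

P ≈ 17.8 W

95 °C = 368 K.
Stefan–Boltzmann: P = εσAT⁴ = 0.92 × 5.67×10⁻⁸ × 0.0186 × (368)⁴ = 0.92 × 5.67×10⁻⁸ × 0.0186 × 1.83×10^10.
P = 17.8 W.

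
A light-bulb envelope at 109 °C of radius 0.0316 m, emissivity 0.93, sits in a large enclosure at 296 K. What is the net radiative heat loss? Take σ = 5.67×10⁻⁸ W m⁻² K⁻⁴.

Q ≈ 9.01 W

A = 4πr² = 4π × (0.0316)² = 0.0125 m².
Convert: 109 °C = 382 K.
Q = εσA(T⁴ − T_s⁴). T⁴ − T_s⁴ = (382)⁴ − (296)⁴ = 2.13×10^10 − 7.68×10^9 = 1.36×10^10 K⁴.
Q = 0.93 × 5.67×10⁻⁸ × 0.0125 × 1.36×10^10 = 9.01 W.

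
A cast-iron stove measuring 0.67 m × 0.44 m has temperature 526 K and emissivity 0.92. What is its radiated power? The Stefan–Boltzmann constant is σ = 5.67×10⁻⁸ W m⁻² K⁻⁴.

A = 0.67 × 0.44 = 0.295 m².
P = εσAT⁴ = 0.92 × 5.67×10⁻⁸ × 0.295 × (526)⁴ = 0.92 × 5.67×10⁻⁸ × 0.295 × 7.65×10^10.
P = 1180 W.

P ≈ 1180 W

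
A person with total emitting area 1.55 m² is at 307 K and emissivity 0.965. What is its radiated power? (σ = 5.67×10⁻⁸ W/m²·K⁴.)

P = εσAT⁴ = 0.965 × 5.67×10⁻⁸ × 1.55 × (307)⁴ = 0.965 × 5.67×10⁻⁸ × 1.55 × 8.88×10^9.
P = 753 W.

P ≈ 753 W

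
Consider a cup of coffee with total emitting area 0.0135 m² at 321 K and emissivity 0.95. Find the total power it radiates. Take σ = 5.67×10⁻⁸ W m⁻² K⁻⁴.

Stefan–Boltzmann: P = εσAT⁴ = 0.95 × 5.67×10⁻⁸ × 0.0135 × (321)⁴ = 0.95 × 5.67×10⁻⁸ × 0.0135 × 1.06×10^10.
P = 7.72 W.

P ≈ 7.72 W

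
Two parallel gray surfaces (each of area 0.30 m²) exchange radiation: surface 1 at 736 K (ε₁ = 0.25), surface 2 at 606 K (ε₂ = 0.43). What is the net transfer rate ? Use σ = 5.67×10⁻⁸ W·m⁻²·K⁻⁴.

For two large parallel gray plates, q = σ(T₁⁴ − T₂⁴) / (1/ε₁ + 1/ε₂ − 1).
1/ε₁ + 1/ε₂ − 1 = 1/0.25 + 1/0.43 − 1 = 5.326.
T₁⁴ − T₂⁴ = 2.93×10^11 − 1.35×10^11 = 1.59×10^11 K⁴.
q = 5.67×10⁻⁸ × 1.59×10^11 / 5.326 = 1690 W/m².
Q = q·A = 1690 × 0.30 = 506 W.

Q ≈ 506 W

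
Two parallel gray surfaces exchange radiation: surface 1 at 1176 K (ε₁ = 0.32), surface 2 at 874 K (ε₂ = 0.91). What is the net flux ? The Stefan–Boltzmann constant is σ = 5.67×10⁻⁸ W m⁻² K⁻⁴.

q ≈ 23400 W/m²

For two large parallel gray plates, q = σ(T₁⁴ − T₂⁴) / (1/ε₁ + 1/ε₂ − 1).
1/ε₁ + 1/ε₂ − 1 = 1/0.32 + 1/0.91 − 1 = 3.224.
T₁⁴ − T₂⁴ = 1.91×10^12 − 5.84×10^11 = 1.33×10^12 K⁴.
q = 5.67×10⁻⁸ × 1.33×10^12 / 3.224 = 23400 W/m².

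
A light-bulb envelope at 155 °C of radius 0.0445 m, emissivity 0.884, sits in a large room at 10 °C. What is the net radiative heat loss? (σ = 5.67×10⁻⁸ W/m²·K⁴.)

A = 4πr² = 4π × (0.0445)² = 0.0249 m².
Convert: 155 °C = 428 K; 10 °C = 283 K.
Q = εσA(T⁴ − T_s⁴). T⁴ − T_s⁴ = (428)⁴ − (283)⁴ = 3.36×10^10 − 6.41×10^9 = 2.71×10^10 K⁴.
Q = 0.884 × 5.67×10⁻⁸ × 0.0249 × 2.71×10^10 = 33.9 W.

Q ≈ 33.9 W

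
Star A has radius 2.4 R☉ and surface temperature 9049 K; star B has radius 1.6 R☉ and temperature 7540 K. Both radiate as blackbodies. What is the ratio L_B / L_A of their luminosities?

L_B/L_A ≈ 0.214

L = 4πR²σT⁴ ∝ R²T⁴, so L_B/L_A = (1.6/2.4)² × (7540/9049)⁴ = 0.444 × 0.482 = 0.214.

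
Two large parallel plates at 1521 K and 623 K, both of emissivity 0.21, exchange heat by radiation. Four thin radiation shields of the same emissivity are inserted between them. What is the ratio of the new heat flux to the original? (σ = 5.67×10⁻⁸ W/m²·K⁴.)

With N identical shields there are N+1 = 5 gaps in series, each with the same radiative resistance, so the flux falls to 1/(N+1) of its unshielded value.

ratio ≈ 0.200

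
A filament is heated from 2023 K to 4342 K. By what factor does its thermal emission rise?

P ∝ T⁴, so the ratio is (4342/2023)⁴ = (2.146)⁴ = 21.2.

ratio ≈ 21.2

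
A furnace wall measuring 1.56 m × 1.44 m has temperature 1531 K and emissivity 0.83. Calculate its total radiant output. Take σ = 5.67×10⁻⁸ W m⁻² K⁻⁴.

A = 1.56 × 1.44 = 2.25 m².
P = εσAT⁴ = 0.83 × 5.67×10⁻⁸ × 2.25 × (1531)⁴ = 0.83 × 5.67×10⁻⁸ × 2.25 × 5.49×10^12.
P = 5.81×10^5 W.

P ≈ 5.81×10^5 W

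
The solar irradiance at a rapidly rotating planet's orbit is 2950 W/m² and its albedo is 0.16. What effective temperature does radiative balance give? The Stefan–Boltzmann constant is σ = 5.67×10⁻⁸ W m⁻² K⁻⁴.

T ≈ 323 K

Power absorbed = (1−a)S·πR²; power emitted = 4πR²σT⁴. Equating and cancelling πR²:
T = ((1−a)S / 4σ)^(1/4) = (2480 / (4 × 5.67×10⁻⁸))^(1/4) = (1.09×10^10)^(1/4).
T = 323 K.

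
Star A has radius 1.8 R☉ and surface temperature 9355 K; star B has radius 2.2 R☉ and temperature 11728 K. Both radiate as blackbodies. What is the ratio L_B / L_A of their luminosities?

L = 4πR²σT⁴ ∝ R²T⁴, so L_B/L_A = (2.2/1.8)² × (11728/9355)⁴ = 1.49 × 2.47 = 3.69.

L_B/L_A ≈ 3.69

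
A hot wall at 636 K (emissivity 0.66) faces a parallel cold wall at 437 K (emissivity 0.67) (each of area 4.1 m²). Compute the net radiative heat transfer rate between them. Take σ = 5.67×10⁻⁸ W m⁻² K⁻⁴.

Q ≈ 14700 W

For two large parallel gray plates, q = σ(T₁⁴ − T₂⁴) / (1/ε₁ + 1/ε₂ − 1).
1/ε₁ + 1/ε₂ − 1 = 1/0.66 + 1/0.67 − 1 = 2.008.
T₁⁴ − T₂⁴ = 1.64×10^11 − 3.65×10^10 = 1.27×10^11 K⁴.
q = 5.67×10⁻⁸ × 1.27×10^11 / 2.008 = 3590 W/m².
Q = q·A = 3590 × 4.1 = 14700 W.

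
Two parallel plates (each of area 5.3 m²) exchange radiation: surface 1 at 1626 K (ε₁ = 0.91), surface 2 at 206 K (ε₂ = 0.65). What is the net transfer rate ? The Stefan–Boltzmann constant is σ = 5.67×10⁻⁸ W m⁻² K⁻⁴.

Q ≈ 1.28×10^6 W

For two large parallel gray plates, q = σ(T₁⁴ − T₂⁴) / (1/ε₁ + 1/ε₂ − 1).
1/ε₁ + 1/ε₂ − 1 = 1/0.91 + 1/0.65 − 1 = 1.637.
T₁⁴ − T₂⁴ = 6.99×10^12 − 1.80×10^9 = 6.99×10^12 K⁴.
q = 5.67×10⁻⁸ × 6.99×10^12 / 1.637 = 2.42×10^5 W/m².
Q = q·A = 2.42×10^5 × 5.3 = 1.28×10^6 W.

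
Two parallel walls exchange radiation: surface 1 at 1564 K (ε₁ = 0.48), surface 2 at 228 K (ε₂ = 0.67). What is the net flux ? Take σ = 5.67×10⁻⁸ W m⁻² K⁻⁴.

q ≈ 1.32×10^5 W/m²

For two large parallel gray plates, q = σ(T₁⁴ − T₂⁴) / (1/ε₁ + 1/ε₂ − 1).
1/ε₁ + 1/ε₂ − 1 = 1/0.48 + 1/0.67 − 1 = 2.576.
T₁⁴ − T₂⁴ = 5.98×10^12 − 2.70×10^9 = 5.98×10^12 K⁴.
q = 5.67×10⁻⁸ × 5.98×10^12 / 2.576 = 1.32×10^5 W/m².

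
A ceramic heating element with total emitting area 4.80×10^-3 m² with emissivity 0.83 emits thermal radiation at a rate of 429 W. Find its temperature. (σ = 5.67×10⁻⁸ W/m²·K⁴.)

From P = εσAT⁴, T = (P / εσA)^(1/4) = (429 / (0.83 × 5.67×10⁻⁸ × 4.80×10^-3))^(1/4).
T = (1.90×10^12)^(1/4) = 1170 K.

T ≈ 1170 K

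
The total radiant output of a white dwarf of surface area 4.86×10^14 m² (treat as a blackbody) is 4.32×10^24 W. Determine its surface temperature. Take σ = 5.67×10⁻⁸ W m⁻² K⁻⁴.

T ≈ 19900 K

From P = σAT⁴, T = (P / σA)^(1/4) = (4.32×10^24 / (5.67×10⁻⁸ × 4.86×10^14))^(1/4).
T = (1.57×10^17)^(1/4) = 19900 K.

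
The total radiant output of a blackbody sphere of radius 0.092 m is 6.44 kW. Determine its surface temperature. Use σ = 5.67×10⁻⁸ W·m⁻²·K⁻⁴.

T ≈ 1020 K

A = 4πr² = 4π × (0.092)² = 0.106 m².
From P = σAT⁴, T = (P / σA)^(1/4) = (6440 / (5.67×10⁻⁸ × 0.106))^(1/4).
T = (1.07×10^12)^(1/4) = 1020 K.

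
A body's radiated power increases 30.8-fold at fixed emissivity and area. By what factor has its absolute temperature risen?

P ∝ T⁴ ⇒ T ∝ P^(1/4), so T scales by (30.8)^(1/4) = 2.36.

factor ≈ 2.36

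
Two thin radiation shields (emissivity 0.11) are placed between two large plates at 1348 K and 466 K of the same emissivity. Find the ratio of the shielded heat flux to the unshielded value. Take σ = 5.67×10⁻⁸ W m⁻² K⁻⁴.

With N identical shields there are N+1 = 3 gaps in series, each with the same radiative resistance, so the flux falls to 1/(N+1) of its unshielded value.

ratio ≈ 0.333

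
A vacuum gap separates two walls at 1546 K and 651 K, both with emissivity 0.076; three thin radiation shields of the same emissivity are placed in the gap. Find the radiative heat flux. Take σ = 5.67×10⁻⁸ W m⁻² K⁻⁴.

q ≈ 3100 W/m²

Each of the 4 gaps contributes resistance (2/ε − 1) = 2/0.076 − 1 = 25.32; total = 101.3.
q = σ(T₁⁴ − T₂⁴) / 101.3 = 5.67×10⁻⁸ × 5.53×10^12 / 101.3 = 3100 W/m².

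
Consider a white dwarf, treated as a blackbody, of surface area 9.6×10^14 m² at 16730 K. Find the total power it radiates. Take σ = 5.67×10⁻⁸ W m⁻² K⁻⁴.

P = σAT⁴ = 5.67×10⁻⁸ × 9.60×10^14 × (16730)⁴ = 5.67×10⁻⁸ × 9.60×10^14 × 7.83×10^16.
P = 4.26×10^24 W.

P ≈ 4.26×10^24 W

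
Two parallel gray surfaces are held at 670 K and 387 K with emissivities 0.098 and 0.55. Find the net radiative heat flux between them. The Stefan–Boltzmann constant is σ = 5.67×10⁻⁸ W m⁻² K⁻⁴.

For two large parallel gray plates, q = σ(T₁⁴ − T₂⁴) / (1/ε₁ + 1/ε₂ − 1).
1/ε₁ + 1/ε₂ − 1 = 1/0.098 + 1/0.55 − 1 = 11.02.
T₁⁴ − T₂⁴ = 2.02×10^11 − 2.24×10^10 = 1.79×10^11 K⁴.
q = 5.67×10⁻⁸ × 1.79×10^11 / 11.02 = 921 W/m².

q ≈ 921 W/m²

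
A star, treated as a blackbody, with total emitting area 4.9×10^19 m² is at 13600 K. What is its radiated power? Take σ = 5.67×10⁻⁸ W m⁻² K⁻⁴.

P = σAT⁴ = 5.67×10⁻⁸ × 4.90×10^19 × (13600)⁴ = 5.67×10⁻⁸ × 4.90×10^19 × 3.42×10^16.
P = 9.50×10^28 W.

P ≈ 9.50×10^28 W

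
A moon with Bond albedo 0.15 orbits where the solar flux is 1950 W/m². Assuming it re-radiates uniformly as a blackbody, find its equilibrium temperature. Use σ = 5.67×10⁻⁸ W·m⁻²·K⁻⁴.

T ≈ 292 K

Power absorbed = (1−a)S·πR²; power emitted = 4πR²σT⁴. Equating and cancelling πR²:
T = ((1−a)S / 4σ)^(1/4) = (1660 / (4 × 5.67×10⁻⁸))^(1/4) = (7.31×10^9)^(1/4).
T = 292 K.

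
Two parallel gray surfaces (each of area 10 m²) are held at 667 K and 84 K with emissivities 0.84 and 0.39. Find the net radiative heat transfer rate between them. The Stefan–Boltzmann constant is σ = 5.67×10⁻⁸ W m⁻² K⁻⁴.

Q ≈ 40700 W

For two large parallel gray plates, q = σ(T₁⁴ − T₂⁴) / (1/ε₁ + 1/ε₂ − 1).
1/ε₁ + 1/ε₂ − 1 = 1/0.84 + 1/0.39 − 1 = 2.755.
T₁⁴ − T₂⁴ = 1.98×10^11 − 4.98×10^7 = 1.98×10^11 K⁴.
q = 5.67×10⁻⁸ × 1.98×10^11 / 2.755 = 4070 W/m².
Q = q·A = 4070 × 10 = 40700 W.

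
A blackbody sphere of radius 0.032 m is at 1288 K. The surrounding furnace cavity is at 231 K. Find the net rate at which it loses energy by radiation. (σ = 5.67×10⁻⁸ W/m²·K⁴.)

Q ≈ 2010 W

A = 4πr² = 4π × (0.032)² = 0.0129 m².
Q = σA(T⁴ − T_s⁴). T⁴ − T_s⁴ = (1288)⁴ − (231)⁴ = 2.75×10^12 − 2.85×10^9 = 2.75×10^12 K⁴.
Q = 5.67×10⁻⁸ × 0.0129 × 2.75×10^12 = 2010 W.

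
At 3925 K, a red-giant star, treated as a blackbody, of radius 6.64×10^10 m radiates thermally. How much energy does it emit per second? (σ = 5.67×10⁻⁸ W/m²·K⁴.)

A = 4πr² = 4π × (6.64×10^10)² = 5.54×10^22 m².
P = σAT⁴ = 5.67×10⁻⁸ × 5.54×10^22 × (3925)⁴ = 5.67×10⁻⁸ × 5.54×10^22 × 2.37×10^14.
P = 7.46×10^29 W.

P ≈ 7.46×10^29 W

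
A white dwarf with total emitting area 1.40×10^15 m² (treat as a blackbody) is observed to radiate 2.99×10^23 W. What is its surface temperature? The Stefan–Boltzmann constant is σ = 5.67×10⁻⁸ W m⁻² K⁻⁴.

From P = σAT⁴, T = (P / σA)^(1/4) = (2.99×10^23 / (5.67×10⁻⁸ × 1.40×10^15))^(1/4).
T = (3.77×10^15)^(1/4) = 7830 K.

T ≈ 7830 K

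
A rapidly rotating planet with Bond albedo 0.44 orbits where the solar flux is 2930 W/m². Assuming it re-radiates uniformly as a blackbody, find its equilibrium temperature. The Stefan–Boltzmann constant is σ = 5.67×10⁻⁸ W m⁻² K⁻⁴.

Power absorbed = (1−a)S·πR²; power emitted = 4πR²σT⁴. Equating and cancelling πR²:
T = ((1−a)S / 4σ)^(1/4) = (1640 / (4 × 5.67×10⁻⁸))^(1/4) = (7.23×10^9)^(1/4).
T = 292 K.

T ≈ 292 K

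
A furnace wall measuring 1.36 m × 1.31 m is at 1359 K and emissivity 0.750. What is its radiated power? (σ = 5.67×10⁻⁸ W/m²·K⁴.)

A = 1.36 × 1.31 = 1.78 m².
Stefan–Boltzmann: P = εσAT⁴ = 0.750 × 5.67×10⁻⁸ × 1.78 × (1359)⁴ = 0.750 × 5.67×10⁻⁸ × 1.78 × 3.41×10^12.
P = 2.58×10^5 W.

P ≈ 2.58×10^5 W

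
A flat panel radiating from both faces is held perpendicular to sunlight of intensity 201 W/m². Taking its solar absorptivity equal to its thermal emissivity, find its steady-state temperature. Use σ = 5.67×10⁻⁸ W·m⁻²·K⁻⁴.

T ≈ 205 K

Absorbed flux αS = emitted flux 2εσT⁴ per unit area; with α = ε this gives T = (S/2σ)^(1/4).
T = (201 / (2 × 5.67×10⁻⁸))^(1/4) = (1.77×10^9)^(1/4).
T = 205 K.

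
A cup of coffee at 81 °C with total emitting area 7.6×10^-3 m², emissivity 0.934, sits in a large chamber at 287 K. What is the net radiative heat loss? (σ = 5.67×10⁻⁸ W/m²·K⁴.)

Convert: 81 °C = 354 K.
Q = εσA(T⁴ − T_s⁴). T⁴ − T_s⁴ = (354)⁴ − (287)⁴ = 1.57×10^10 − 6.78×10^9 = 8.92×10^9 K⁴.
Q = 0.934 × 5.67×10⁻⁸ × 7.60×10^-3 × 8.92×10^9 = 3.59 W.

Q ≈ 3.59 W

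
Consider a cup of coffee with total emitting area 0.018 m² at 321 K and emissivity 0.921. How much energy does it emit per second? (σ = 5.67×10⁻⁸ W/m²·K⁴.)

P = εσAT⁴ = 0.921 × 5.67×10⁻⁸ × 0.0180 × (321)⁴ = 0.921 × 5.67×10⁻⁸ × 0.0180 × 1.06×10^10.
P = 9.98 W.

P ≈ 9.98 W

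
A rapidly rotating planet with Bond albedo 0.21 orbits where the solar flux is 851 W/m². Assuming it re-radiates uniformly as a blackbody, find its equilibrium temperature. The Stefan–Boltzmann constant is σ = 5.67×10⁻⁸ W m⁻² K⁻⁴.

T ≈ 233 K

Power absorbed = (1−a)S·πR²; power emitted = 4πR²σT⁴. Equating and cancelling πR²:
T = ((1−a)S / 4σ)^(1/4) = (672 / (4 × 5.67×10⁻⁸))^(1/4) = (2.96×10^9)^(1/4).
T = 233 K.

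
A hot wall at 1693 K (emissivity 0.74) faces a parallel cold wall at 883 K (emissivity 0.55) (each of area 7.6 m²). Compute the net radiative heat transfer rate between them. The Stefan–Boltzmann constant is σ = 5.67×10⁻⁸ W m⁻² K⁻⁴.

Q ≈ 1.51×10^6 W

For two large parallel gray plates, q = σ(T₁⁴ − T₂⁴) / (1/ε₁ + 1/ε₂ − 1).
1/ε₁ + 1/ε₂ − 1 = 1/0.74 + 1/0.55 − 1 = 2.170.
T₁⁴ − T₂⁴ = 8.22×10^12 − 6.08×10^11 = 7.61×10^12 K⁴.
q = 5.67×10⁻⁸ × 7.61×10^12 / 2.170 = 1.99×10^5 W/m².
Q = q·A = 1.99×10^5 × 7.6 = 1.51×10^6 W.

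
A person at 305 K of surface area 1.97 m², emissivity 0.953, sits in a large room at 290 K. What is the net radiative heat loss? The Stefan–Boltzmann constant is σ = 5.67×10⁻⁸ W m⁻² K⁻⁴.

Q = εσA(T⁴ − T_s⁴). T⁴ − T_s⁴ = (305)⁴ − (290)⁴ = 8.65×10^9 − 7.07×10^9 = 1.58×10^9 K⁴.
Q = 0.953 × 5.67×10⁻⁸ × 1.97 × 1.58×10^9 = 168 W.

Q ≈ 168 W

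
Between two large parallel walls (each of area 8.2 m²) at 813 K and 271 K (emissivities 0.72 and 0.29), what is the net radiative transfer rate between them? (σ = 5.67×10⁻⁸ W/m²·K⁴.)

Q ≈ 52300 W

For two large parallel gray plates, q = σ(T₁⁴ − T₂⁴) / (1/ε₁ + 1/ε₂ − 1).
1/ε₁ + 1/ε₂ − 1 = 1/0.72 + 1/0.29 − 1 = 3.837.
T₁⁴ − T₂⁴ = 4.37×10^11 − 5.39×10^9 = 4.31×10^11 K⁴.
q = 5.67×10⁻⁸ × 4.31×10^11 / 3.837 = 6380 W/m².
Q = q·A = 6380 × 8.2 = 52300 W.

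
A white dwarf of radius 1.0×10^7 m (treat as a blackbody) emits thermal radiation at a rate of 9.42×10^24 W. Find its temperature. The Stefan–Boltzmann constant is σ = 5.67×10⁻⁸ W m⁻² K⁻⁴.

T ≈ 19100 K

A = 4πr² = 4π × (1.0×10^7)² = 1.26×10^15 m².
From P = σAT⁴, T = (P / σA)^(1/4) = (9.42×10^24 / (5.67×10⁻⁸ × 1.26×10^15))^(1/4).
T = (1.32×10^17)^(1/4) = 19100 K.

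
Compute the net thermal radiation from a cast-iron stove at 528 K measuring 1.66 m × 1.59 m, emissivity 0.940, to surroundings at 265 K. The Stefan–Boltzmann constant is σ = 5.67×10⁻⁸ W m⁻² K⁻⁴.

A = 1.66 × 1.59 = 2.64 m².
Q = εσA(T⁴ − T_s⁴). T⁴ − T_s⁴ = (528)⁴ − (265)⁴ = 7.77×10^10 − 4.93×10^9 = 7.28×10^10 K⁴.
Q = 0.940 × 5.67×10⁻⁸ × 2.64 × 7.28×10^10 = 10200 W.

Q ≈ 10200 W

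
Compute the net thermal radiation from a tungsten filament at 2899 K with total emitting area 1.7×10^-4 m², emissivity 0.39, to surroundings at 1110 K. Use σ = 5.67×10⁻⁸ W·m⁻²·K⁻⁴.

Q ≈ 260 W

Q = εσA(T⁴ − T_s⁴). T⁴ − T_s⁴ = (2899)⁴ − (1110)⁴ = 7.06×10^13 − 1.52×10^12 = 6.91×10^13 K⁴.
Q = 0.39 × 5.67×10⁻⁸ × 1.70×10^-4 × 6.91×10^13 = 260 W.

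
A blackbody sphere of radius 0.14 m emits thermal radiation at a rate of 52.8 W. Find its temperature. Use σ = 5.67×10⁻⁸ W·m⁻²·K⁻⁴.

T ≈ 248 K

A = 4πr² = 4π × (0.14)² = 0.246 m².
From P = σAT⁴, T = (P / σA)^(1/4) = (52.8 / (5.67×10⁻⁸ × 0.246))^(1/4).
T = (3.78×10^9)^(1/4) = 248 K.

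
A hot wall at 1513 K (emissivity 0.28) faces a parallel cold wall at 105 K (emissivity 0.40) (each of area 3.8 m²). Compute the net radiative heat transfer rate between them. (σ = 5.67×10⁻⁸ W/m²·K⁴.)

For two large parallel gray plates, q = σ(T₁⁴ − T₂⁴) / (1/ε₁ + 1/ε₂ − 1).
1/ε₁ + 1/ε₂ − 1 = 1/0.28 + 1/0.40 − 1 = 5.071.
T₁⁴ − T₂⁴ = 5.24×10^12 − 1.22×10^8 = 5.24×10^12 K⁴.
q = 5.67×10⁻⁸ × 5.24×10^12 / 5.071 = 58600 W/m².
Q = q·A = 58600 × 3.8 = 2.23×10^5 W.

Q ≈ 2.23×10^5 W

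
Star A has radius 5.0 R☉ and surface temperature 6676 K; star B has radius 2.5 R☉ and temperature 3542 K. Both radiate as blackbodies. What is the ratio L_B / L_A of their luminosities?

L = 4πR²σT⁴ ∝ R²T⁴, so L_B/L_A = (2.5/5.0)² × (3542/6676)⁴ = 0.250 × 0.0792 = 0.0198.

L_B/L_A ≈ 0.0198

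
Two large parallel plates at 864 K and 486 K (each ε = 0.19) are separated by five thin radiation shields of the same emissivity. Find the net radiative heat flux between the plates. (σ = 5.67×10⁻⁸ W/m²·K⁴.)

q ≈ 497 W/m²

Each of the 6 gaps contributes resistance (2/ε − 1) = 2/0.19 − 1 = 9.526; total = 57.16.
q = σ(T₁⁴ − T₂⁴) / 57.16 = 5.67×10⁻⁸ × 5.01×10^11 / 57.16 = 497 W/m².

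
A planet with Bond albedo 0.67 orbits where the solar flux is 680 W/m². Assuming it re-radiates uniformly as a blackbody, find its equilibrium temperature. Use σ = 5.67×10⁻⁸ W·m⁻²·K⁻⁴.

T ≈ 177 K

Power absorbed = (1−a)S·πR²; power emitted = 4πR²σT⁴. Equating and cancelling πR²:
T = ((1−a)S / 4σ)^(1/4) = (224 / (4 × 5.67×10⁻⁸))^(1/4) = (9.89×10^8)^(1/4).
T = 177 K.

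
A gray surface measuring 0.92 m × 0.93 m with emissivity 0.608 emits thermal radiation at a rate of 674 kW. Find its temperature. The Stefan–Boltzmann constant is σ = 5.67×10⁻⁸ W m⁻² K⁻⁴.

T ≈ 2190 K

A = 0.92 × 0.93 = 0.856 m².
From P = εσAT⁴, T = (P / εσA)^(1/4) = (6.74×10^5 / (0.608 × 5.67×10⁻⁸ × 0.856))^(1/4).
T = (2.29×10^13)^(1/4) = 2190 K.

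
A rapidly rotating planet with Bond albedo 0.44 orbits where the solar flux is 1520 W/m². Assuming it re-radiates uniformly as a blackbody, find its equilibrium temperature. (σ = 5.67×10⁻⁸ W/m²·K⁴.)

Power absorbed = (1−a)S·πR²; power emitted = 4πR²σT⁴. Equating and cancelling πR²:
T = ((1−a)S / 4σ)^(1/4) = (851 / (4 × 5.67×10⁻⁸))^(1/4) = (3.75×10^9)^(1/4).
T = 248 K.

T ≈ 248 K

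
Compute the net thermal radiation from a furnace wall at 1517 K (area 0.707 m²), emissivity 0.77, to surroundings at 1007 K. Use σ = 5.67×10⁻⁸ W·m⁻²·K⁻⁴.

Q ≈ 1.32×10^5 W

Q = εσA(T⁴ − T_s⁴). T⁴ − T_s⁴ = (1517)⁴ − (1007)⁴ = 5.30×10^12 − 1.03×10^12 = 4.27×10^12 K⁴.
Q = 0.77 × 5.67×10⁻⁸ × 0.707 × 4.27×10^12 = 1.32×10^5 W.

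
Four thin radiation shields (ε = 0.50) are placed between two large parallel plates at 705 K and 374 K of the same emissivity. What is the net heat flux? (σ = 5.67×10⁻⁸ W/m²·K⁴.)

q ≈ 860 W/m²

Each of the 5 gaps contributes resistance (2/ε − 1) = 2/0.50 − 1 = 3.000; total = 15.00.
q = σ(T₁⁴ − T₂⁴) / 15.00 = 5.67×10⁻⁸ × 2.27×10^11 / 15.00 = 860 W/m².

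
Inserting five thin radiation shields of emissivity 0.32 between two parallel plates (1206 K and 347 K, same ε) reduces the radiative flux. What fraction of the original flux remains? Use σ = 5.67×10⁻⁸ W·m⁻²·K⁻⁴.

ratio ≈ 0.167

With N identical shields there are N+1 = 6 gaps in series, each with the same radiative resistance, so the flux falls to 1/(N+1) of its unshielded value.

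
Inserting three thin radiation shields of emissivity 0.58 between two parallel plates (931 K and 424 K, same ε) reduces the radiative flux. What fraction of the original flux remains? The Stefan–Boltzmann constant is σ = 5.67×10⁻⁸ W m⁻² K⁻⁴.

With N identical shields there are N+1 = 4 gaps in series, each with the same radiative resistance, so the flux falls to 1/(N+1) of its unshielded value.

ratio ≈ 0.250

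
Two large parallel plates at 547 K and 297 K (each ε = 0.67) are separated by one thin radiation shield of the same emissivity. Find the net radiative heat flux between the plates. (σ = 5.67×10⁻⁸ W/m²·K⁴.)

q ≈ 1170 W/m²

Each of the 2 gaps contributes resistance (2/ε − 1) = 2/0.67 − 1 = 1.985; total = 3.970.
q = σ(T₁⁴ − T₂⁴) / 3.970 = 5.67×10⁻⁸ × 8.17×10^10 / 3.970 = 1170 W/m².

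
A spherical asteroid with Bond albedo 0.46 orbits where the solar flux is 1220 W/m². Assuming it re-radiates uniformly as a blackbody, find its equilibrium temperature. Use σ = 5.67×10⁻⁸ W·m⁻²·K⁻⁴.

T ≈ 232 K

Power absorbed = (1−a)S·πR²; power emitted = 4πR²σT⁴. Equating and cancelling πR²:
T = ((1−a)S / 4σ)^(1/4) = (659 / (4 × 5.67×10⁻⁸))^(1/4) = (2.90×10^9)^(1/4).
T = 232 K.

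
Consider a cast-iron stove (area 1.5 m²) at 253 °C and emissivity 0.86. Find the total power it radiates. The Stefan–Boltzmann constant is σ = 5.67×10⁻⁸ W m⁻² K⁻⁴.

253 °C = 526 K.
Stefan–Boltzmann: P = εσAT⁴ = 0.86 × 5.67×10⁻⁸ × 1.50 × (526)⁴ = 0.86 × 5.67×10⁻⁸ × 1.50 × 7.65×10^10.
P = 5600 W.

P ≈ 5600 W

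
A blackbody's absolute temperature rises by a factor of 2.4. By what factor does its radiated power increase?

P ∝ T⁴, so the power scales as (2.4)⁴ = 33.2.

factor ≈ 33.2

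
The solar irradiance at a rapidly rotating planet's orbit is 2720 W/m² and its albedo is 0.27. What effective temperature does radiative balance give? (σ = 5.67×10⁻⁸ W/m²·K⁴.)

Power absorbed = (1−a)S·πR²; power emitted = 4πR²σT⁴. Equating and cancelling πR²:
T = ((1−a)S / 4σ)^(1/4) = (1990 / (4 × 5.67×10⁻⁸))^(1/4) = (8.75×10^9)^(1/4).
T = 306 K.

T ≈ 306 K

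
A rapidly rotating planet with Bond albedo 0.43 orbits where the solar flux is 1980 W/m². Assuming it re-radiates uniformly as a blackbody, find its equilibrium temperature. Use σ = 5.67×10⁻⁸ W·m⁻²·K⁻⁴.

Power absorbed = (1−a)S·πR²; power emitted = 4πR²σT⁴. Equating and cancelling πR²:
T = ((1−a)S / 4σ)^(1/4) = (1130 / (4 × 5.67×10⁻⁸))^(1/4) = (4.98×10^9)^(1/4).
T = 266 K.

T ≈ 266 K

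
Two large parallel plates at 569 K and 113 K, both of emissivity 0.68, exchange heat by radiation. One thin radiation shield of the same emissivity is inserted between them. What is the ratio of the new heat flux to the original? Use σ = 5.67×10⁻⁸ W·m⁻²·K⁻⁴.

With N identical shields there are N+1 = 2 gaps in series, each with the same radiative resistance, so the flux falls to 1/(N+1) of its unshielded value.

ratio ≈ 0.500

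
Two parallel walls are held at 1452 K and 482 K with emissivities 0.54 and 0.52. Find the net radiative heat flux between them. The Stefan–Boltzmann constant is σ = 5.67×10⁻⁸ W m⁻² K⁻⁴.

q ≈ 89700 W/m²

For two large parallel gray plates, q = σ(T₁⁴ − T₂⁴) / (1/ε₁ + 1/ε₂ − 1).
1/ε₁ + 1/ε₂ − 1 = 1/0.54 + 1/0.52 − 1 = 2.775.
T₁⁴ − T₂⁴ = 4.44×10^12 − 5.40×10^10 = 4.39×10^12 K⁴.
q = 5.67×10⁻⁸ × 4.39×10^12 / 2.775 = 89700 W/m².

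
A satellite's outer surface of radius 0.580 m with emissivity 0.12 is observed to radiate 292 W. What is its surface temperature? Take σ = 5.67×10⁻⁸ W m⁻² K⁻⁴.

A = 4πr² = 4π × (0.580)² = 4.23 m².
From P = εσAT⁴, T = (P / εσA)^(1/4) = (292 / (0.12 × 5.67×10⁻⁸ × 4.23))^(1/4).
T = (1.02×10^10)^(1/4) = 317 K.

T ≈ 317 K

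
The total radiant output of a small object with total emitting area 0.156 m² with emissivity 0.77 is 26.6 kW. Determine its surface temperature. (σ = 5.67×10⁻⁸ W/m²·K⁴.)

T ≈ 1410 K

From P = εσAT⁴, T = (P / εσA)^(1/4) = (26600 / (0.77 × 5.67×10⁻⁸ × 0.156))^(1/4).
T = (3.91×10^12)^(1/4) = 1410 K.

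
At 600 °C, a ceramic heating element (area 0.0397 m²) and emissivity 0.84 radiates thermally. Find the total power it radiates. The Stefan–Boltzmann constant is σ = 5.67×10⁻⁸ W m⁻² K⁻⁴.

P ≈ 1100 W

600 °C = 873 K.
P = εσAT⁴ = 0.84 × 5.67×10⁻⁸ × 0.0397 × (873)⁴ = 0.84 × 5.67×10⁻⁸ × 0.0397 × 5.81×10^11.
P = 1100 W.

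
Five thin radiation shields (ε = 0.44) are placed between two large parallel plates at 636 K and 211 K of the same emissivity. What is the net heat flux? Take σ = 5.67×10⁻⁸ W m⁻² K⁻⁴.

Each of the 6 gaps contributes resistance (2/ε − 1) = 2/0.44 − 1 = 3.545; total = 21.27.
q = σ(T₁⁴ − T₂⁴) / 21.27 = 5.67×10⁻⁸ × 1.62×10^11 / 21.27 = 431 W/m².

q ≈ 431 W/m²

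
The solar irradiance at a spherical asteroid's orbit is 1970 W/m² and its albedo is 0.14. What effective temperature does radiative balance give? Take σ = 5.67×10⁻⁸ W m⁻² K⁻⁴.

T ≈ 294 K

Power absorbed = (1−a)S·πR²; power emitted = 4πR²σT⁴. Equating and cancelling πR²:
T = ((1−a)S / 4σ)^(1/4) = (1690 / (4 × 5.67×10⁻⁸))^(1/4) = (7.47×10^9)^(1/4).
T = 294 K.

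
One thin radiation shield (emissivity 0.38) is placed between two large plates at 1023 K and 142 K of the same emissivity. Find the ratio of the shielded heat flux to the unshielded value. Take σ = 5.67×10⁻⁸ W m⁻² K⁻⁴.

ratio ≈ 0.500

With N identical shields there are N+1 = 2 gaps in series, each with the same radiative resistance, so the flux falls to 1/(N+1) of its unshielded value.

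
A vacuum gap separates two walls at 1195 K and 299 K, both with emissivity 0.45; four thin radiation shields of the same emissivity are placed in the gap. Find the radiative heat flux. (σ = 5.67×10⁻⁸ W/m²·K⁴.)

q ≈ 6690 W/m²

Each of the 5 gaps contributes resistance (2/ε − 1) = 2/0.45 − 1 = 3.444; total = 17.22.
q = σ(T₁⁴ − T₂⁴) / 17.22 = 5.67×10⁻⁸ × 2.03×10^12 / 17.22 = 6690 W/m².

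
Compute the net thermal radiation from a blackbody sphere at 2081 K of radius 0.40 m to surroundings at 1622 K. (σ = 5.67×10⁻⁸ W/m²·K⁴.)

Q ≈ 1.35×10^6 W

A = 4πr² = 4π × (0.40)² = 2.01 m².
Q = σA(T⁴ − T_s⁴). T⁴ − T_s⁴ = (2081)⁴ − (1622)⁴ = 1.88×10^13 − 6.92×10^12 = 1.18×10^13 K⁴.
Q = 5.67×10⁻⁸ × 2.01 × 1.18×10^13 = 1.35×10^6 W.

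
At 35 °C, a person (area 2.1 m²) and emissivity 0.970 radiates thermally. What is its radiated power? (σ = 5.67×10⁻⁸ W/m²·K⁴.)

P ≈ 1040 W

35 °C = 308 K.
P = εσAT⁴ = 0.970 × 5.67×10⁻⁸ × 2.10 × (308)⁴ = 0.970 × 5.67×10⁻⁸ × 2.10 × 9.00×10^9.
P = 1040 W.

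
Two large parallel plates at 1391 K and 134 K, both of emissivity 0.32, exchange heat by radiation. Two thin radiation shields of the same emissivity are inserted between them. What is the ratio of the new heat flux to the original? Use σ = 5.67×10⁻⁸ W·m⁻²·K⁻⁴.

ratio ≈ 0.333

With N identical shields there are N+1 = 3 gaps in series, each with the same radiative resistance, so the flux falls to 1/(N+1) of its unshielded value.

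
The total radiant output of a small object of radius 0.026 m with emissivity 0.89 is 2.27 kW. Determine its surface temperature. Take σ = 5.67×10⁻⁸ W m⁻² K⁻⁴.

T ≈ 1520 K

A = 4πr² = 4π × (0.026)² = 8.49×10^-3 m².
From P = εσAT⁴, T = (P / εσA)^(1/4) = (2270 / (0.89 × 5.67×10⁻⁸ × 8.49×10^-3))^(1/4).
T = (5.30×10^12)^(1/4) = 1520 K.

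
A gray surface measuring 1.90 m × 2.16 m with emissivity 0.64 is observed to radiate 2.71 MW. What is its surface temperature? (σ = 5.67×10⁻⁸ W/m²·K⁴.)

T ≈ 2070 K

A = 1.90 × 2.16 = 4.10 m².
From P = εσAT⁴, T = (P / εσA)^(1/4) = (2.71×10^6 / (0.64 × 5.67×10⁻⁸ × 4.10))^(1/4).
T = (1.82×10^13)^(1/4) = 2070 K.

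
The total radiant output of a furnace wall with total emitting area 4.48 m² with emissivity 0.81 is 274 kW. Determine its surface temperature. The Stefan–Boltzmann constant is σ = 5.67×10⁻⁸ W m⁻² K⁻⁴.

From P = εσAT⁴, T = (P / εσA)^(1/4) = (2.74×10^5 / (0.81 × 5.67×10⁻⁸ × 4.48))^(1/4).
T = (1.33×10^12)^(1/4) = 1070 K.

T ≈ 1070 K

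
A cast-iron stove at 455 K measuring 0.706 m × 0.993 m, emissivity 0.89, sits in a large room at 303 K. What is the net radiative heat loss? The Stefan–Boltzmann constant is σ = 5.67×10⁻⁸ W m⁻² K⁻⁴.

Q ≈ 1220 W

A = 0.706 × 0.993 = 0.701 m².
Q = εσA(T⁴ − T_s⁴). T⁴ − T_s⁴ = (455)⁴ − (303)⁴ = 4.29×10^10 − 8.43×10^9 = 3.44×10^10 K⁴.
Q = 0.89 × 5.67×10⁻⁸ × 0.701 × 3.44×10^10 = 1220 W.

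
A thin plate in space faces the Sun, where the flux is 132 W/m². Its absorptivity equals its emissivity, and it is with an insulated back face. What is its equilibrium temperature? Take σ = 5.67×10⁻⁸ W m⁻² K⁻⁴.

T ≈ 220 K

Absorbed flux αS = emitted flux εσT⁴ (one radiating face); with α = ε, T = (S/σ)^(1/4).
T = (132 / 5.67×10⁻⁸)^(1/4) = (2.33×10^9)^(1/4).
T = 220 K.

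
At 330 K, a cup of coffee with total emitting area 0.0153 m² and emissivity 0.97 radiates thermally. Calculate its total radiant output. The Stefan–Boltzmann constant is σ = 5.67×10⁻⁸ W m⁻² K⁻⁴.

P = εσAT⁴ = 0.97 × 5.67×10⁻⁸ × 0.0153 × (330)⁴ = 0.97 × 5.67×10⁻⁸ × 0.0153 × 1.19×10^10.
P = 9.98 W.

P ≈ 9.98 W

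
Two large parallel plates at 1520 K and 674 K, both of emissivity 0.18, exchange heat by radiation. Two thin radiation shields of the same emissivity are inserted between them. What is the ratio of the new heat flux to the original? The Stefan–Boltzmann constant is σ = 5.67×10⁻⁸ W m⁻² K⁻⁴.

ratio ≈ 0.333

With N identical shields there are N+1 = 3 gaps in series, each with the same radiative resistance, so the flux falls to 1/(N+1) of its unshielded value.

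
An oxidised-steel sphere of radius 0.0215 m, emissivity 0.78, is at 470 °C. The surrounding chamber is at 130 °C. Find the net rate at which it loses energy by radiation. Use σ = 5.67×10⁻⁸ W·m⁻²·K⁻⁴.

A = 4πr² = 4π × (0.0215)² = 5.81×10^-3 m².
Convert: 470 °C = 743 K; 130 °C = 403 K.
Q = εσA(T⁴ − T_s⁴). T⁴ − T_s⁴ = (743)⁴ − (403)⁴ = 3.05×10^11 − 2.64×10^10 = 2.78×10^11 K⁴.
Q = 0.78 × 5.67×10⁻⁸ × 5.81×10^-3 × 2.78×10^11 = 71.5 W.

Q ≈ 71.5 W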